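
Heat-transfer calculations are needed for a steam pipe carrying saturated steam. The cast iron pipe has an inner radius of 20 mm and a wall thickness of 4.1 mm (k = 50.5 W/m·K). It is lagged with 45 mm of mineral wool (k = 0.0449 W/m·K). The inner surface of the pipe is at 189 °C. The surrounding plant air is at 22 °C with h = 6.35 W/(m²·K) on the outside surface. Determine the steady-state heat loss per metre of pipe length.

Cylindrical conduction, so R = ln(r₂/r₁)/(2πkL) per layer, in series:
R_cast iron pipe wall = ln(24.1/20)/(2π×50.5×1) = 5.877×10^-4 K/W
R_mineral wool = ln(69.1/24.1)/(2π×0.0449×1) = 3.734 K/W
R_outer film = 1/(h_o·2πr_oL) = 1/(6.35×2π×0.0691×1) = 0.3627 K/W
R_total = 4.097 K/W
Q = ΔT/R_total = 167/4.097

q′ ≈ 40.8 W/m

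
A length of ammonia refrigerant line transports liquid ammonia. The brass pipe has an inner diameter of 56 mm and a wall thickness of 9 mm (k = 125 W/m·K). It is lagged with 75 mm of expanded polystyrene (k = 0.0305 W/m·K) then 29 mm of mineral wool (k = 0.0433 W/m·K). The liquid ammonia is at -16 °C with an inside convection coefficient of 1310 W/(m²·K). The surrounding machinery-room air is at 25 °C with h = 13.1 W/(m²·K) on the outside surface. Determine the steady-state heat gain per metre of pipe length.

q′ ≈ 6.1 W/m

Radial resistances (cylindrical: R_cond = ln(r_o/r_i)/(2πkL), R_conv = 1/(h·2πrL)):
R_inner film = 1/(h_i·2πr₁L) = 1/(1310×2π×0.028×1) = 0.004339 K/W
R_brass pipe wall = ln(37/28)/(2π×125×1) = 3.549×10^-4 K/W
R_expanded polystyrene = ln(112/37)/(2π×0.0305×1) = 5.78 K/W
R_mineral wool = ln(141/112)/(2π×0.0433×1) = 0.8464 K/W
R_outer film = 1/(h_o·2πr_oL) = 1/(13.1×2π×0.141×1) = 0.08616 K/W
R_total = 6.717 K/W
Q = ΔT/R_total = 41/6.717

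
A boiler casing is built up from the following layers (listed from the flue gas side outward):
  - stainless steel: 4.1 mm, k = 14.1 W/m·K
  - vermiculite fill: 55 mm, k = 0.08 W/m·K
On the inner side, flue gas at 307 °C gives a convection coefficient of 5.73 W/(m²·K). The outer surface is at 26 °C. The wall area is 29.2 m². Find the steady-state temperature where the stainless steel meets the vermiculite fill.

Series thermal resistances:
R_inner film = 1/(h_i·A) = 1/(5.73×29.2) = 0.005977 K/W
R_stainless steel = L/(kA) = 0.0041/(14.1×29.2) = 9.958×10^-6 K/W
R_vermiculite fill = L/(kA) = 0.055/(0.08×29.2) = 0.02354 K/W
R_total = 0.02953 K/W;  Q = ΔT/R_total = 281/0.02953 = 9515 W
T_interface = T_inner − Q·ΣR(inner→interface) = 307 − 9520×0.005987

T ≈ 250 °C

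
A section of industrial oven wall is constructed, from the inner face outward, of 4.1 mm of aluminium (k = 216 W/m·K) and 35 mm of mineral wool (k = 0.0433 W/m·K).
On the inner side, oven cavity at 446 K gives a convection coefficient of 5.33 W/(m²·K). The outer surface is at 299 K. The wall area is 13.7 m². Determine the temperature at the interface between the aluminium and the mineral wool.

T ≈ 418 K

Series thermal resistances:
R_inner film = 1/(h_i·A) = 1/(5.33×13.7) = 0.01369 K/W
R_aluminium = L/(kA) = 0.0041/(216×13.7) = 1.386×10^-6 K/W
R_mineral wool = L/(kA) = 0.035/(0.0433×13.7) = 0.059 K/W
R_total = 0.0727 K/W;  Q = ΔT/R_total = 147/0.0727 = 2022 W
T_interface = T_inner − Q·ΣR(inner→interface) = 446 − 2020×0.0137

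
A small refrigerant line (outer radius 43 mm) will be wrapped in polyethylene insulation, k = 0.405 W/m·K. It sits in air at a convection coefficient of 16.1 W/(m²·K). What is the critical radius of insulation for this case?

For a cylinder r_cr = k/h = 0.405/16.1
r_cr = 25.2 mm; since the bare radius (43 mm) is above r_cr, any added insulation will reduce heat loss.

r_cr ≈ 25.2 mm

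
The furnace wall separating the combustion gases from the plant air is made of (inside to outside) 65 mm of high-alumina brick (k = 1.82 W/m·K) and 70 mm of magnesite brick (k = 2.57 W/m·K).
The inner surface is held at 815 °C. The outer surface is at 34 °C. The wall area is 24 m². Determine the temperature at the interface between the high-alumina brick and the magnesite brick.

T ≈ 372 °C

Treating each layer as a thermal resistance in series:
R_high-alumina brick = L/(kA) = 0.065/(1.82×24) = 0.001488 K/W
R_magnesite brick = L/(kA) = 0.07/(2.57×24) = 0.001135 K/W
R_total = 0.002623 K/W;  Q = ΔT/R_total = 781/0.002623 = 297800 W
T_interface = T_inner − Q·ΣR(inner→interface) = 815 − 298000×0.001488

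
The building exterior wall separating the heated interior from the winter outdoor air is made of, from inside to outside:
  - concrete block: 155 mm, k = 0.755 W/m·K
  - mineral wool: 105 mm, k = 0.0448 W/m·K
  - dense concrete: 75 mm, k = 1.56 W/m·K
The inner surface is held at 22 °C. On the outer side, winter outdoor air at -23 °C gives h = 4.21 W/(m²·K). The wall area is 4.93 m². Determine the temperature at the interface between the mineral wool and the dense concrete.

T ≈ -18.5 °C

Using the resistance-network approach (series):
R_concrete block = L/(kA) = 0.155/(0.755×4.93) = 0.04164 K/W
R_mineral wool = L/(kA) = 0.105/(0.0448×4.93) = 0.4754 K/W
R_dense concrete = L/(kA) = 0.075/(1.56×4.93) = 0.009752 K/W
R_outer film = 1/(h_o·A) = 1/(4.21×4.93) = 0.04818 K/W
R_total = 0.575 K/W;  Q = ΔT/R_total = 45/0.575 = 78.26 W
T_interface = T_inner − Q·ΣR(inner→interface) = 22 − 78.3×0.517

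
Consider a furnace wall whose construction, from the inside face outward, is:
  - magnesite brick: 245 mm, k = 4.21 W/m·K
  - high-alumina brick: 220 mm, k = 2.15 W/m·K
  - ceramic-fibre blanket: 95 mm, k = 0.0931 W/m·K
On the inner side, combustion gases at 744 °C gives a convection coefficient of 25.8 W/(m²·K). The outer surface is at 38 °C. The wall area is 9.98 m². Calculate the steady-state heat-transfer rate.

Q ≈ 5780 W

Using the resistance-network approach (series):
R_inner film = 1/(h_i·A) = 1/(25.8×9.98) = 0.003884 K/W
R_magnesite brick = L/(kA) = 0.245/(4.21×9.98) = 0.005831 K/W
R_high-alumina brick = L/(kA) = 0.22/(2.15×9.98) = 0.01025 K/W
R_ceramic-fibre blanket = L/(kA) = 0.095/(0.0931×9.98) = 0.1022 K/W
R_total = 0.1222 K/W
Q = ΔT / R_total = 706 / 0.1222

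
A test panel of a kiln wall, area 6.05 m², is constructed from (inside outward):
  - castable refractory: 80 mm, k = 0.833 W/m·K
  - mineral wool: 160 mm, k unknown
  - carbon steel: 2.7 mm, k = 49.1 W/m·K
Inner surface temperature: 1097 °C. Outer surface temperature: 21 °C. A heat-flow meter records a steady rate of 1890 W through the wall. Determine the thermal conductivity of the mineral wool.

Model the wall as resistances in series:
R_castable refractory = L/(kA) = 0.08/(0.833×6.05) = 0.01587 K/W
R_carbon steel = L/(kA) = 0.0027/(49.1×6.05) = 9.089×10^-6 K/W
Sum of known resistances R_other = 0.01588 K/W
Total R = ΔT/Q = 1076/1890 = 0.5693 K/W
R_mineral wool = R_total − R_other = 0.5534 K/W
k = L/(R·A) = 0.16/(0.5534×6.05)

k ≈ 0.0478 W/(m·K)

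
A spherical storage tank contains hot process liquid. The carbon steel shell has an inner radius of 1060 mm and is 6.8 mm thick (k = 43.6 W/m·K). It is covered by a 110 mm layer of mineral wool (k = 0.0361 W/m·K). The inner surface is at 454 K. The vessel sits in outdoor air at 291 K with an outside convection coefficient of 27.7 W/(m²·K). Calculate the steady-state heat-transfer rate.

For a spherical shell R = (1/r₁ − 1/r₂)/(4πk); film R = 1/(h·4πr²). In series:
R_carbon steel shell = (1/1.06 − 1/1.0668)/(4π×43.6) = 1.098×10^-5 K/W
R_mineral wool = (1/1.0668 − 1/1.1768)/(4π×0.0361) = 0.1931 K/W
R_outer film = 1/(h·4πr_o²) = 1/(27.7×4π×1.1768²) = 0.002074 K/W
R_total = 0.1952 K/W
Q = ΔT/R_total = 163/0.1952

Q ≈ 835 W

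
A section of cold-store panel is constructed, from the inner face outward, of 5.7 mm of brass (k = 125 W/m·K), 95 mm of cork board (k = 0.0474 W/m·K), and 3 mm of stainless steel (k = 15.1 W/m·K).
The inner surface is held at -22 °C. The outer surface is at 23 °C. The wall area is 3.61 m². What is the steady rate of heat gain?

Q ≈ 81 W

Thermal resistances in series:
R_brass = L/(kA) = 0.0057/(125×3.61) = 1.263×10^-5 K/W
R_cork board = L/(kA) = 0.095/(0.0474×3.61) = 0.5552 K/W
R_stainless steel = L/(kA) = 0.003/(15.1×3.61) = 5.503×10^-5 K/W
R_total = 0.5553 K/W
Q = ΔT / R_total = 45 / 0.5553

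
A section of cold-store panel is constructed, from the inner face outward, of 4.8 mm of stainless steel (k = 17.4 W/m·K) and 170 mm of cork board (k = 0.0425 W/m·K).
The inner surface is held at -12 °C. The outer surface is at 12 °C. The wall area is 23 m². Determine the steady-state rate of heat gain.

Q ≈ 138 W

Treating each layer as a thermal resistance in series:
R_stainless steel = L/(kA) = 0.0048/(17.4×23) = 1.199×10^-5 K/W
R_cork board = L/(kA) = 0.17/(0.0425×23) = 0.1739 K/W
R_total = 0.1739 K/W
Q = ΔT / R_total = 24 / 0.1739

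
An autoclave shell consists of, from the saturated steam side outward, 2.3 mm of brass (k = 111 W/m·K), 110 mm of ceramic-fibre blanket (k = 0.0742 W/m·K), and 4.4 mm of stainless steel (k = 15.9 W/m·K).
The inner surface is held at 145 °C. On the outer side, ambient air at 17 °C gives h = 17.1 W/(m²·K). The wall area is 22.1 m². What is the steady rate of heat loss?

Q ≈ 1840 W

Thermal resistances in series:
R_brass = L/(kA) = 0.0023/(111×22.1) = 9.376×10^-7 K/W
R_ceramic-fibre blanket = L/(kA) = 0.11/(0.0742×22.1) = 0.06708 K/W
R_stainless steel = L/(kA) = 0.0044/(15.9×22.1) = 1.252×10^-5 K/W
R_outer film = 1/(h_o·A) = 1/(17.1×22.1) = 0.002646 K/W
R_total = 0.06974 K/W
Q = ΔT / R_total = 128 / 0.06974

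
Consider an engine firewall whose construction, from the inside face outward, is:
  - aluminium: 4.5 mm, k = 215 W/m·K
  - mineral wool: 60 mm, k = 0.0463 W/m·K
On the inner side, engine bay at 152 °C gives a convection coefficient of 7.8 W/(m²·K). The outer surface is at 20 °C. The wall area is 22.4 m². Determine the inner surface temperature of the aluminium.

Using the resistance-network approach (series):
R_inner film = 1/(h_i·A) = 1/(7.8×22.4) = 0.005723 K/W
R_aluminium = L/(kA) = 0.0045/(215×22.4) = 9.344×10^-7 K/W
R_mineral wool = L/(kA) = 0.06/(0.0463×22.4) = 0.05785 K/W
R_total = 0.06358 K/W;  Q = ΔT/R_total = 132/0.06358 = 2076 W
T_interface = T_inner − Q·ΣR(inner→interface) = 152 − 2080×0.005723

T ≈ 140 °C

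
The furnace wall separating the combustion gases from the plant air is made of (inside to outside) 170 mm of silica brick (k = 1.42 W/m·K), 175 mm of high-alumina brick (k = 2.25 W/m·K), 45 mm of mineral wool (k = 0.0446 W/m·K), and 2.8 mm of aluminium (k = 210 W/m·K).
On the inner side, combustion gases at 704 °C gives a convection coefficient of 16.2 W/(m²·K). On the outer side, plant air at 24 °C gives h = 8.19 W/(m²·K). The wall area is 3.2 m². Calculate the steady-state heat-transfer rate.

Using the resistance-network approach (series):
R_inner film = 1/(h_i·A) = 1/(16.2×3.2) = 0.01929 K/W
R_silica brick = L/(kA) = 0.17/(1.42×3.2) = 0.03741 K/W
R_high-alumina brick = L/(kA) = 0.175/(2.25×3.2) = 0.02431 K/W
R_mineral wool = L/(kA) = 0.045/(0.0446×3.2) = 0.3153 K/W
R_aluminium = L/(kA) = 0.0028/(210×3.2) = 4.167×10^-6 K/W
R_outer film = 1/(h_o·A) = 1/(8.19×3.2) = 0.03816 K/W
R_total = 0.4345 K/W
Q = ΔT / R_total = 680 / 0.4345

Q ≈ 1570 W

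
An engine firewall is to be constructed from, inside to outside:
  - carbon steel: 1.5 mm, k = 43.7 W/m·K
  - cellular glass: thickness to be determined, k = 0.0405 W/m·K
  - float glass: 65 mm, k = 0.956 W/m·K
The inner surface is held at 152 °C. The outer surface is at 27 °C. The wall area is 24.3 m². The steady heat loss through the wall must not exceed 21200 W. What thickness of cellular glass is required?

Series thermal resistances:
R_carbon steel = L/(kA) = 0.0015/(43.7×24.3) = 1.413×10^-6 K/W
R_float glass = L/(kA) = 0.065/(0.956×24.3) = 0.002798 K/W
Sum of the known resistances R_other = 0.002799 K/W
Required total resistance R_tot = ΔT/Q_allow = 125/21200 = 0.005896 K/W
R_cellular glass = R_tot − R_other = 0.003097 K/W
L = R·k·A = 0.003097×0.0405×24.3

L ≈ 3.05 mm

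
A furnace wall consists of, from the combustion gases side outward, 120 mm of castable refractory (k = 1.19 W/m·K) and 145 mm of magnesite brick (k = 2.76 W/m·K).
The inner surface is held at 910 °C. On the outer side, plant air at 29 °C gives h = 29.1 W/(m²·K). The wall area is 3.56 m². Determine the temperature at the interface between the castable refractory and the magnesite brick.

Thermal resistances in series:
R_castable refractory = L/(kA) = 0.12/(1.19×3.56) = 0.02833 K/W
R_magnesite brick = L/(kA) = 0.145/(2.76×3.56) = 0.01476 K/W
R_outer film = 1/(h_o·A) = 1/(29.1×3.56) = 0.009653 K/W
R_total = 0.05274 K/W;  Q = ΔT/R_total = 881/0.05274 = 16710 W
T_interface = T_inner − Q·ΣR(inner→interface) = 910 − 16700×0.02833

T ≈ 437 °C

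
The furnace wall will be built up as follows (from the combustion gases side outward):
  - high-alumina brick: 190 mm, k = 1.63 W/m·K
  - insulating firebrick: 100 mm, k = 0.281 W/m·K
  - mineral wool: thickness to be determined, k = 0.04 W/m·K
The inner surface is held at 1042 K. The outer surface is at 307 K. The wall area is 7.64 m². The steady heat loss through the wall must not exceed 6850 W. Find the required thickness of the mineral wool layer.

Series thermal resistances:
R_high-alumina brick = L/(kA) = 0.19/(1.63×7.64) = 0.01526 K/W
R_insulating firebrick = L/(kA) = 0.1/(0.281×7.64) = 0.04658 K/W
Sum of the known resistances R_other = 0.06184 K/W
Required total resistance R_tot = ΔT/Q_allow = 735/6850 = 0.1073 K/W
R_mineral wool = R_tot − R_other = 0.04546 K/W
L = R·k·A = 0.04546×0.04×7.64

L ≈ 13.9 mm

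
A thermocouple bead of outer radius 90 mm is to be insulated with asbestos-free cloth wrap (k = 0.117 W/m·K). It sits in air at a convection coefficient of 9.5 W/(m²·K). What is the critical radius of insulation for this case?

For a sphere r_cr = 2k/h = 2×0.117/9.5
r_cr = 24.6 mm; since the bare radius (90 mm) is above r_cr, any added insulation will reduce heat loss.

r_cr ≈ 24.6 mm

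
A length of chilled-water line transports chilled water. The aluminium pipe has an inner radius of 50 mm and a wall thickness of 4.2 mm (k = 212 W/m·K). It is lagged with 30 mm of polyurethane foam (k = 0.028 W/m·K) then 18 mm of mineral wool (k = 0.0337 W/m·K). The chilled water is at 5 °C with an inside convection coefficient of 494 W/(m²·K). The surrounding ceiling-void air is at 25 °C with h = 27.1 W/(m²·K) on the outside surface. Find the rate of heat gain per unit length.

q′ ≈ 5.74 W/m

Treating each annulus and film as a series resistance:
R_inner film = 1/(h_i·2πr₁L) = 1/(494×2π×0.05×1) = 0.006444 K/W
R_aluminium pipe wall = ln(54.2/50)/(2π×212×1) = 6.055×10^-5 K/W
R_polyurethane foam = ln(84.2/54.2)/(2π×0.028×1) = 2.504 K/W
R_mineral wool = ln(102.2/84.2)/(2π×0.0337×1) = 0.915 K/W
R_outer film = 1/(h_o·2πr_oL) = 1/(27.1×2π×0.1022×1) = 0.05746 K/W
R_total = 3.483 K/W
Q = ΔT/R_total = 20/3.483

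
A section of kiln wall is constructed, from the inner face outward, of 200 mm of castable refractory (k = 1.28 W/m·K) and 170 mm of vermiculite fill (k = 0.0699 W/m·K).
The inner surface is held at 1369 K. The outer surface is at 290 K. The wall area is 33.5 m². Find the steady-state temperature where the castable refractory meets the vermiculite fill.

Treating each layer as a thermal resistance in series:
R_castable refractory = L/(kA) = 0.2/(1.28×33.5) = 0.004664 K/W
R_vermiculite fill = L/(kA) = 0.17/(0.0699×33.5) = 0.0726 K/W
R_total = 0.07726 K/W;  Q = ΔT/R_total = 1079/0.07726 = 13970 W
T_interface = T_inner − Q·ΣR(inner→interface) = 1369 − 14000×0.004664

T ≈ 1300 K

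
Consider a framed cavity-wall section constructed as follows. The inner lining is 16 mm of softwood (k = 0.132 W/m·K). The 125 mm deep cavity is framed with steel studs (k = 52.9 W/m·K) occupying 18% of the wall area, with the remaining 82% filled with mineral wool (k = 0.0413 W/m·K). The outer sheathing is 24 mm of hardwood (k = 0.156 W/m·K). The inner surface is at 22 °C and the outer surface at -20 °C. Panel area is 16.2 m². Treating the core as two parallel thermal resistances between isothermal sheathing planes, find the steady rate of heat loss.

Sheathing layers in series; stud and cavity paths in parallel between them.
R_inner = 0.016/(0.132×16.2) = 0.007482 K/W
R_stud  = 0.125/(52.9×0.18×16.2) = 8.103×10^-4 K/W
R_cav   = 0.125/(0.0413×0.82×16.2) = 0.2278 K/W
1/R_core = 1/R_stud + 1/R_cav → R_core = 8.075×10^-4 K/W
R_outer = 0.024/(0.156×16.2) = 0.009497 K/W
R_total = 0.01779 K/W
Q = ΔT/R_total = 42/0.01779

Q ≈ 2360 W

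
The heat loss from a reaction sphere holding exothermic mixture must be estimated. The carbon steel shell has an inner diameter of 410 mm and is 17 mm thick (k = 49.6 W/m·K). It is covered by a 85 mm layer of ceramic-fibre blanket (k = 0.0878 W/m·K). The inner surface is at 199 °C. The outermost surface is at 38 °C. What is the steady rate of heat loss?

Radial (spherical) resistances in series:
R_carbon steel shell = (1/0.205 − 1/0.222)/(4π×49.6) = 5.993×10^-4 K/W
R_ceramic-fibre blanket = (1/0.222 − 1/0.307)/(4π×0.0878) = 1.13 K/W
R_total = 1.131 K/W
Q = ΔT/R_total = 161/1.131

Q ≈ 142 W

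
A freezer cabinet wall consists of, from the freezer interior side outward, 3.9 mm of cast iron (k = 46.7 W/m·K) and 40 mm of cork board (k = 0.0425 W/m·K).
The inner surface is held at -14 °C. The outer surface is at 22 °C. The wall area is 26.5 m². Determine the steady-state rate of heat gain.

Q ≈ 1010 W

Series thermal resistances:
R_cast iron = L/(kA) = 0.0039/(46.7×26.5) = 3.151×10^-6 K/W
R_cork board = L/(kA) = 0.04/(0.0425×26.5) = 0.03552 K/W
R_total = 0.03552 K/W
Q = ΔT / R_total = 36 / 0.03552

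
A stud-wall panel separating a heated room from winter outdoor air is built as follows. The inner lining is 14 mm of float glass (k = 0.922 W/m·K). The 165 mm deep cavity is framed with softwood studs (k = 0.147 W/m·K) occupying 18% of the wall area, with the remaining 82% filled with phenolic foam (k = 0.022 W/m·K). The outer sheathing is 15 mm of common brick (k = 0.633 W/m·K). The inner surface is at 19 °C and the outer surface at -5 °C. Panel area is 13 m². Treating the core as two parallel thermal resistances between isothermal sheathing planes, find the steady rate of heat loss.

Q ≈ 83.3 W

Sheathing layers in series; stud and cavity paths in parallel between them.
R_inner = 0.014/(0.922×13) = 0.001168 K/W
R_stud  = 0.165/(0.147×0.18×13) = 0.4797 K/W
R_cav   = 0.165/(0.022×0.82×13) = 0.7036 K/W
1/R_core = 1/R_stud + 1/R_cav → R_core = 0.2852 K/W
R_outer = 0.015/(0.633×13) = 0.001823 K/W
R_total = 0.2882 K/W
Q = ΔT/R_total = 24/0.2882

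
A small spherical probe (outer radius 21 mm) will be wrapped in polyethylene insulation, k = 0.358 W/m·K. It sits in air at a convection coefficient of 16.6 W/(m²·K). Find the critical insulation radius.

r_cr ≈ 43.1 mm

For a sphere r_cr = 2k/h = 2×0.358/16.6
r_cr = 43.1 mm; since the bare radius (21 mm) is below r_cr, adding a thin layer of insulation will *increase* heat loss.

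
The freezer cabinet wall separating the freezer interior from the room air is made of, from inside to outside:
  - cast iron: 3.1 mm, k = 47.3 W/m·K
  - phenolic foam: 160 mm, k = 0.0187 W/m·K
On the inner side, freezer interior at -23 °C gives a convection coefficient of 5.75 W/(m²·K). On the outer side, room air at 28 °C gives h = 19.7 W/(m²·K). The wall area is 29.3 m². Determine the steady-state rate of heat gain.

Q ≈ 170 W

Treating each layer as a thermal resistance in series:
R_inner film = 1/(h_i·A) = 1/(5.75×29.3) = 0.005936 K/W
R_cast iron = L/(kA) = 0.0031/(47.3×29.3) = 2.237×10^-6 K/W
R_phenolic foam = L/(kA) = 0.16/(0.0187×29.3) = 0.292 K/W
R_outer film = 1/(h_o·A) = 1/(19.7×29.3) = 0.001732 K/W
R_total = 0.2997 K/W
Q = ΔT / R_total = 51 / 0.2997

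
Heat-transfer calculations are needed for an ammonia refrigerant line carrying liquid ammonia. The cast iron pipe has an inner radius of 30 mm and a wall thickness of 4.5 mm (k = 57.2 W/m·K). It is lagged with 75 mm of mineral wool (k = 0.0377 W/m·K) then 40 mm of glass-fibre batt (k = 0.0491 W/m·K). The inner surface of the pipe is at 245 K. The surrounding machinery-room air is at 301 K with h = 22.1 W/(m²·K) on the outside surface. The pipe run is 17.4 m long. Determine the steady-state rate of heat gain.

Treating each annulus and film as a series resistance:
R_cast iron pipe wall = ln(34.5/30)/(2π×57.2×17.4) = 2.235×10^-5 K/W
R_mineral wool = ln(109.5/34.5)/(2π×0.0377×17.4) = 0.2802 K/W
R_glass-fibre batt = ln(149.5/109.5)/(2π×0.0491×17.4) = 0.05801 K/W
R_outer film = 1/(h_o·2πr_oL) = 1/(22.1×2π×0.1495×17.4) = 0.002768 K/W
R_total = 0.341 K/W
Q = ΔT/R_total = 56/0.341

Q ≈ 164 W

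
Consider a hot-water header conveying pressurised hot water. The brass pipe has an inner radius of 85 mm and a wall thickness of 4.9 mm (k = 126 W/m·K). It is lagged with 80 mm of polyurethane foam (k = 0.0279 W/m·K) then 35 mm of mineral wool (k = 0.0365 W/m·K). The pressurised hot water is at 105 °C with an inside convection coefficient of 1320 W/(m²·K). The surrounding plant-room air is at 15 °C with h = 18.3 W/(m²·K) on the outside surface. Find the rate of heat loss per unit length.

Radial resistances (cylindrical: R_cond = ln(r_o/r_i)/(2πkL), R_conv = 1/(h·2πrL)):
R_inner film = 1/(h_i·2πr₁L) = 1/(1320×2π×0.085×1) = 0.001418 K/W
R_brass pipe wall = ln(89.9/85)/(2π×126×1) = 7.079×10^-5 K/W
R_polyurethane foam = ln(169.9/89.9)/(2π×0.0279×1) = 3.631 K/W
R_mineral wool = ln(204.9/169.9)/(2π×0.0365×1) = 0.8168 K/W
R_outer film = 1/(h_o·2πr_oL) = 1/(18.3×2π×0.2049×1) = 0.04245 K/W
R_total = 4.492 K/W
Q = ΔT/R_total = 90/4.492

q′ ≈ 20 W/m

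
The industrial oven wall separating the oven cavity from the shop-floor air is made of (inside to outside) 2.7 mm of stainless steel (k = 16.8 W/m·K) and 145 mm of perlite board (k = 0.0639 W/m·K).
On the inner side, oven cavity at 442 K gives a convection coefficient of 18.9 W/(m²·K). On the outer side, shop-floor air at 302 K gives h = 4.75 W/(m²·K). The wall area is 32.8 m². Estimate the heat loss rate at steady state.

Q ≈ 1810 W

Model the wall as resistances in series:
R_inner film = 1/(h_i·A) = 1/(18.9×32.8) = 0.001613 K/W
R_stainless steel = L/(kA) = 0.0027/(16.8×32.8) = 4.9×10^-6 K/W
R_perlite board = L/(kA) = 0.145/(0.0639×32.8) = 0.06918 K/W
R_outer film = 1/(h_o·A) = 1/(4.75×32.8) = 0.006418 K/W
R_total = 0.07722 K/W
Q = ΔT / R_total = 140 / 0.07722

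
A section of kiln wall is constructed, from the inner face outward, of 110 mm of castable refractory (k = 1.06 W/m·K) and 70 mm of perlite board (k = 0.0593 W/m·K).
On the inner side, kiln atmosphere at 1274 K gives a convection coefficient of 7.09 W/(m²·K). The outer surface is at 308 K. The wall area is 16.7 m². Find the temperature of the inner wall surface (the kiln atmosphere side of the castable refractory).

Series thermal resistances:
R_inner film = 1/(h_i·A) = 1/(7.09×16.7) = 0.008446 K/W
R_castable refractory = L/(kA) = 0.11/(1.06×16.7) = 0.006214 K/W
R_perlite board = L/(kA) = 0.07/(0.0593×16.7) = 0.07068 K/W
R_total = 0.08534 K/W;  Q = ΔT/R_total = 966/0.08534 = 11320 W
T_interface = T_inner − Q·ΣR(inner→interface) = 1274 − 11300×0.008446

T ≈ 1180 K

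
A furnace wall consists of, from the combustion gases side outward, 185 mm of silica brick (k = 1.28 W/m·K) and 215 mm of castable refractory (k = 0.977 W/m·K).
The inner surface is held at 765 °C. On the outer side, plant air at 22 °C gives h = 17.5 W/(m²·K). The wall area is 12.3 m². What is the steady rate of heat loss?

Q ≈ 21700 W

Treating each layer as a thermal resistance in series:
R_silica brick = L/(kA) = 0.185/(1.28×12.3) = 0.01175 K/W
R_castable refractory = L/(kA) = 0.215/(0.977×12.3) = 0.01789 K/W
R_outer film = 1/(h_o·A) = 1/(17.5×12.3) = 0.004646 K/W
R_total = 0.03429 K/W
Q = ΔT / R_total = 743 / 0.03429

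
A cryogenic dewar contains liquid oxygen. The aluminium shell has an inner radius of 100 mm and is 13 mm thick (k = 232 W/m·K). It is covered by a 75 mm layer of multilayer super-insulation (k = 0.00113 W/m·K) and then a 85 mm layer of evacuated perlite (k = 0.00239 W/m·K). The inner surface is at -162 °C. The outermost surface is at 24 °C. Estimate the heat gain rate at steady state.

Q ≈ 0.612 W

Each spherical layer contributes R = (1/r_i − 1/r_o)/(4πk):
R_aluminium shell = (1/0.1 − 1/0.113)/(4π×232) = 3.946×10^-4 K/W
R_multilayer super-insulation = (1/0.113 − 1/0.188)/(4π×0.00113) = 248.6 K/W
R_evacuated perlite = (1/0.188 − 1/0.273)/(4π×0.00239) = 55.14 K/W
R_total = 303.8 K/W
Q = ΔT/R_total = 186/303.8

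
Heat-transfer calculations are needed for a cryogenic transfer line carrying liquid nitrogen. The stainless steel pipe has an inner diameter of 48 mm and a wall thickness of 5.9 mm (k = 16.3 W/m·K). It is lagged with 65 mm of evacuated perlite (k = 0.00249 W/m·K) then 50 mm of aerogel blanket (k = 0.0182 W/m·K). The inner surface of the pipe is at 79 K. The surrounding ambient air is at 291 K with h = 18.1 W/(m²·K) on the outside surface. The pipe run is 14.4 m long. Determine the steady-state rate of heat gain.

Per-layer cylindrical resistances, series-summed:
R_stainless steel pipe wall = ln(29.9/24)/(2π×16.3×14.4) = 1.49×10^-4 K/W
R_evacuated perlite = ln(94.9/29.9)/(2π×0.00249×14.4) = 5.127 K/W
R_aerogel blanket = ln(144.9/94.9)/(2π×0.0182×14.4) = 0.257 K/W
R_outer film = 1/(h_o·2πr_oL) = 1/(18.1×2π×0.1449×14.4) = 0.004214 K/W
R_total = 5.388 K/W
Q = ΔT/R_total = 212/5.388

Q ≈ 39.3 W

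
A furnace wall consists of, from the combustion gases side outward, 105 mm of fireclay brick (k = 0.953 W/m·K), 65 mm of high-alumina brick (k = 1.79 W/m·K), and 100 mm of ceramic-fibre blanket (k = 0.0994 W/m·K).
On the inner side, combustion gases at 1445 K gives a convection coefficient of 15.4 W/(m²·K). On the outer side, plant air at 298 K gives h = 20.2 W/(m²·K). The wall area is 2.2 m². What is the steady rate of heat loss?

Using the resistance-network approach (series):
R_inner film = 1/(h_i·A) = 1/(15.4×2.2) = 0.02952 K/W
R_fireclay brick = L/(kA) = 0.105/(0.953×2.2) = 0.05008 K/W
R_high-alumina brick = L/(kA) = 0.065/(1.79×2.2) = 0.01651 K/W
R_ceramic-fibre blanket = L/(kA) = 0.1/(0.0994×2.2) = 0.4573 K/W
R_outer film = 1/(h_o·A) = 1/(20.2×2.2) = 0.0225 K/W
R_total = 0.5759 K/W
Q = ΔT / R_total = 1147 / 0.5759

Q ≈ 1990 W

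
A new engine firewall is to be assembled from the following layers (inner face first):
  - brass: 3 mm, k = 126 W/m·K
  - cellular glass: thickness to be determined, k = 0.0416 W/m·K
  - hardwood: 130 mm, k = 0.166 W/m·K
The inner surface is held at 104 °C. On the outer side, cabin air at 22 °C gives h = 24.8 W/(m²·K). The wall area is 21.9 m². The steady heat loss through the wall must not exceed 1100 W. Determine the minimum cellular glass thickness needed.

Using the resistance-network approach (series):
R_brass = L/(kA) = 0.003/(126×21.9) = 1.087×10^-6 K/W
R_hardwood = L/(kA) = 0.13/(0.166×21.9) = 0.03576 K/W
R_outer film = 1/(h_o·A) = 1/(24.8×21.9) = 0.001841 K/W
Sum of the known resistances R_other = 0.0376 K/W
Required total resistance R_tot = ΔT/Q_allow = 82/1100 = 0.07455 K/W
R_cellular glass = R_tot − R_other = 0.03694 K/W
L = R·k·A = 0.03694×0.0416×21.9

L ≈ 33.7 mm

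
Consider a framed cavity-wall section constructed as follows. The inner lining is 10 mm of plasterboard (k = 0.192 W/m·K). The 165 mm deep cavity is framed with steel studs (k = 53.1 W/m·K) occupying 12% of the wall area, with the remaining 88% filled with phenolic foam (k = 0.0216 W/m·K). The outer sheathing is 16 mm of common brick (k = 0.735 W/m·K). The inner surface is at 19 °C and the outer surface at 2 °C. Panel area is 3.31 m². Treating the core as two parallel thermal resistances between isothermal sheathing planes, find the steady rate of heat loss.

Sheathing layers in series; stud and cavity paths in parallel between them.
R_inner = 0.01/(0.192×3.31) = 0.01574 K/W
R_stud  = 0.165/(53.1×0.12×3.31) = 0.007823 K/W
R_cav   = 0.165/(0.0216×0.88×3.31) = 2.623 K/W
1/R_core = 1/R_stud + 1/R_cav → R_core = 0.0078 K/W
R_outer = 0.016/(0.735×3.31) = 0.006577 K/W
R_total = 0.03011 K/W
Q = ΔT/R_total = 17/0.03011

Q ≈ 565 W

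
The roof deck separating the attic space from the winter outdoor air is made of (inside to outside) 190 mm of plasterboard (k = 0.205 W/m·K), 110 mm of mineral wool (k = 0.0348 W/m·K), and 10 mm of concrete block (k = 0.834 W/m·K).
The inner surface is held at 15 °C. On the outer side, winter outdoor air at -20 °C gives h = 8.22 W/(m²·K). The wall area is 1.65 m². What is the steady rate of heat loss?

Thermal resistances in series:
R_plasterboard = L/(kA) = 0.19/(0.205×1.65) = 0.5617 K/W
R_mineral wool = L/(kA) = 0.11/(0.0348×1.65) = 1.916 K/W
R_concrete block = L/(kA) = 0.01/(0.834×1.65) = 0.007267 K/W
R_outer film = 1/(h_o·A) = 1/(8.22×1.65) = 0.07373 K/W
R_total = 2.558 K/W
Q = ΔT / R_total = 35 / 2.558

Q ≈ 13.7 W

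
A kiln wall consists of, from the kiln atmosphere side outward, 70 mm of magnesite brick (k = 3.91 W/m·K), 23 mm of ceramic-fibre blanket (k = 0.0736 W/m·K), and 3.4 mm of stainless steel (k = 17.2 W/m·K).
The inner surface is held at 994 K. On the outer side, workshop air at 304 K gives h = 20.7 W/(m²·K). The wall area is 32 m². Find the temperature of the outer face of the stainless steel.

T ≈ 392 K

Series thermal resistances:
R_magnesite brick = L/(kA) = 0.07/(3.91×32) = 5.595×10^-4 K/W
R_ceramic-fibre blanket = L/(kA) = 0.023/(0.0736×32) = 0.009766 K/W
R_stainless steel = L/(kA) = 0.0034/(17.2×32) = 6.177×10^-6 K/W
R_outer film = 1/(h_o·A) = 1/(20.7×32) = 0.00151 K/W
R_total = 0.01184 K/W;  Q = ΔT/R_total = 690/0.01184 = 58270 W
T_interface = T_inner − Q·ΣR(inner→interface) = 994 − 58300×0.01033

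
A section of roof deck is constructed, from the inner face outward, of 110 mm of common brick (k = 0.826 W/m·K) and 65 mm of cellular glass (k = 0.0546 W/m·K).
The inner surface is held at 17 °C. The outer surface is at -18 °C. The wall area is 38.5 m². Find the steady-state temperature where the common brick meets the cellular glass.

Using the resistance-network approach (series):
R_common brick = L/(kA) = 0.11/(0.826×38.5) = 0.003459 K/W
R_cellular glass = L/(kA) = 0.065/(0.0546×38.5) = 0.03092 K/W
R_total = 0.03438 K/W;  Q = ΔT/R_total = 35/0.03438 = 1018 W
T_interface = T_inner − Q·ΣR(inner→interface) = 17 − 1020×0.003459

T ≈ 13.5 °C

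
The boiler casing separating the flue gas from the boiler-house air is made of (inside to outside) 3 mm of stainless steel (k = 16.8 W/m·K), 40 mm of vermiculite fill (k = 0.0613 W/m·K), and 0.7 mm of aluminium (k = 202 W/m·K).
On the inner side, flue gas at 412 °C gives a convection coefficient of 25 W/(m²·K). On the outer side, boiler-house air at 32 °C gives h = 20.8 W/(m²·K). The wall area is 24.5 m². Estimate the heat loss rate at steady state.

Treating each layer as a thermal resistance in series:
R_inner film = 1/(h_i·A) = 1/(25×24.5) = 0.001633 K/W
R_stainless steel = L/(kA) = 0.003/(16.8×24.5) = 7.289×10^-6 K/W
R_vermiculite fill = L/(kA) = 0.04/(0.0613×24.5) = 0.02663 K/W
R_aluminium = L/(kA) = 0.0007/(202×24.5) = 1.414×10^-7 K/W
R_outer film = 1/(h_o·A) = 1/(20.8×24.5) = 0.001962 K/W
R_total = 0.03024 K/W
Q = ΔT / R_total = 380 / 0.03024

Q ≈ 12600 W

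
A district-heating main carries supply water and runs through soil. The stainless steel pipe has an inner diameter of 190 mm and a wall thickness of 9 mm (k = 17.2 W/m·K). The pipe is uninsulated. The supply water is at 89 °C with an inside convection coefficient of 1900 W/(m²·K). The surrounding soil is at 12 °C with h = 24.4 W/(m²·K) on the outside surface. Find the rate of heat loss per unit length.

q′ ≈ 1190 W/m

Cylindrical conduction, so R = ln(r₂/r₁)/(2πkL) per layer, in series:
R_inner film = 1/(h_i·2πr₁L) = 1/(1900×2π×0.095×1) = 8.817×10^-4 K/W
R_stainless steel pipe wall = ln(104/95)/(2π×17.2×1) = 8.375×10^-4 K/W
R_outer film = 1/(h_o·2πr_oL) = 1/(24.4×2π×0.104×1) = 0.06272 K/W
R_total = 0.06444 K/W
Q = ΔT/R_total = 77/0.06444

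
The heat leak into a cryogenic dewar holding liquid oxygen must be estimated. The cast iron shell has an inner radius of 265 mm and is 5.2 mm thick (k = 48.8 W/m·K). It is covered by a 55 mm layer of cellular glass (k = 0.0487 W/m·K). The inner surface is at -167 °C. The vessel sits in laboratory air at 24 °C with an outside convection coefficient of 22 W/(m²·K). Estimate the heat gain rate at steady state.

Q ≈ 181 W

Radial (spherical) resistances in series:
R_cast iron shell = (1/0.265 − 1/0.2702)/(4π×48.8) = 1.184×10^-4 K/W
R_cellular glass = (1/0.2702 − 1/0.3252)/(4π×0.0487) = 1.023 K/W
R_outer film = 1/(h·4πr_o²) = 1/(22×4π×0.3252²) = 0.0342 K/W
R_total = 1.057 K/W
Q = ΔT/R_total = 191/1.057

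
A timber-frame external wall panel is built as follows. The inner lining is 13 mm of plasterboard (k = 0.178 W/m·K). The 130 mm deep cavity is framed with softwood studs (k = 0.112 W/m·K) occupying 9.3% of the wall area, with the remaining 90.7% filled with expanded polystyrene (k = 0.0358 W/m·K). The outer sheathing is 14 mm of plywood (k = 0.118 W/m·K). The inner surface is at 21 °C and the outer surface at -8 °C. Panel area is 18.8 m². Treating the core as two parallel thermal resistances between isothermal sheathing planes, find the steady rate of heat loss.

Q ≈ 169 W

Sheathing layers in series; stud and cavity paths in parallel between them.
R_inner = 0.013/(0.178×18.8) = 0.003885 K/W
R_stud  = 0.13/(0.112×0.093×18.8) = 0.6639 K/W
R_cav   = 0.13/(0.0358×0.907×18.8) = 0.213 K/W
1/R_core = 1/R_stud + 1/R_cav → R_core = 0.1612 K/W
R_outer = 0.014/(0.118×18.8) = 0.006311 K/W
R_total = 0.1714 K/W
Q = ΔT/R_total = 29/0.1714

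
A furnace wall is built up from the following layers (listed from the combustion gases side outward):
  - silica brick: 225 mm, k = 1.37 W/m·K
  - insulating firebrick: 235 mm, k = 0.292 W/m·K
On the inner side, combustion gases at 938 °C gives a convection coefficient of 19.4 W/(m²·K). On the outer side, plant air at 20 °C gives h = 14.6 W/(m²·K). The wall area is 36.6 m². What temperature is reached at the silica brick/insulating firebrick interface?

Series thermal resistances:
R_inner film = 1/(h_i·A) = 1/(19.4×36.6) = 0.001408 K/W
R_silica brick = L/(kA) = 0.225/(1.37×36.6) = 0.004487 K/W
R_insulating firebrick = L/(kA) = 0.235/(0.292×36.6) = 0.02199 K/W
R_outer film = 1/(h_o·A) = 1/(14.6×36.6) = 0.001871 K/W
R_total = 0.02976 K/W;  Q = ΔT/R_total = 918/0.02976 = 30850 W
T_interface = T_inner − Q·ΣR(inner→interface) = 938 − 30900×0.005896

T ≈ 756 °C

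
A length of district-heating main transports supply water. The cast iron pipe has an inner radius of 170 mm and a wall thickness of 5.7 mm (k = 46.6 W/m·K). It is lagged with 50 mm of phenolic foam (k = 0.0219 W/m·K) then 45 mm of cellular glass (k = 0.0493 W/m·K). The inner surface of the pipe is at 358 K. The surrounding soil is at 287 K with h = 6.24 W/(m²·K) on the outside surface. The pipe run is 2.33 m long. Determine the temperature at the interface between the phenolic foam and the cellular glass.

T ≈ 306 K

For a radial system each layer contributes R = ln(r_out/r_in)/(2πkL); films add R = 1/(hA).
R_cast iron pipe wall = ln(175.7/170)/(2π×46.6×2.33) = 4.834×10^-5 K/W
R_phenolic foam = ln(225.7/175.7)/(2π×0.0219×2.33) = 0.7811 K/W
R_cellular glass = ln(270.7/225.7)/(2π×0.0493×2.33) = 0.2519 K/W
R_outer film = 1/(h_o·2πr_oL) = 1/(6.24×2π×0.2707×2.33) = 0.04044 K/W
R_total = 1.073 K/W
Q = ΔT/R_total = 71/1.073
Q = 66.1 W
T_interface = T_inner − Q·ΣR(inner→interface) = 358 − 66.1×0.7811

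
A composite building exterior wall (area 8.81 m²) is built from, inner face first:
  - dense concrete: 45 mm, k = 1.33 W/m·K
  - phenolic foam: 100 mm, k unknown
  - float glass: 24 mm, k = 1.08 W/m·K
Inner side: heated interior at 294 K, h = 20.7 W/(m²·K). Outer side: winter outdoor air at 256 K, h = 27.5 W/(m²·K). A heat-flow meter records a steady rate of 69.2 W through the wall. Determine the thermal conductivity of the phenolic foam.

k ≈ 0.0213 W/(m·K)

Treating each layer as a thermal resistance in series:
R_inner film = 1/(h_i·A) = 1/(20.7×8.81) = 0.005483 K/W
R_dense concrete = L/(kA) = 0.045/(1.33×8.81) = 0.00384 K/W
R_float glass = L/(kA) = 0.024/(1.08×8.81) = 0.002522 K/W
R_outer film = 1/(h_o·A) = 1/(27.5×8.81) = 0.004128 K/W
Sum of known resistances R_other = 0.01597 K/W
Total R = ΔT/Q = 38/69.2 = 0.5491 K/W
R_phenolic foam = R_total − R_other = 0.5332 K/W
k = L/(R·A) = 0.1/(0.5332×8.81)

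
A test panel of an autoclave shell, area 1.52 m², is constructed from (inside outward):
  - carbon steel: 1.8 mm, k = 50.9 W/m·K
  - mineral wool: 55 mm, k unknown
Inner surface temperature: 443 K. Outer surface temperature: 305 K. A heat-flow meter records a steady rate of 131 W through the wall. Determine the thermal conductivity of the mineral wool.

Treating each layer as a thermal resistance in series:
R_carbon steel = L/(kA) = 0.0018/(50.9×1.52) = 2.327×10^-5 K/W
Sum of known resistances R_other = 2.327×10^-5 K/W
Total R = ΔT/Q = 138/131 = 1.053 K/W
R_mineral wool = R_total − R_other = 1.053 K/W
k = L/(R·A) = 0.055/(1.053×1.52)

k ≈ 0.0343 W/(m·K)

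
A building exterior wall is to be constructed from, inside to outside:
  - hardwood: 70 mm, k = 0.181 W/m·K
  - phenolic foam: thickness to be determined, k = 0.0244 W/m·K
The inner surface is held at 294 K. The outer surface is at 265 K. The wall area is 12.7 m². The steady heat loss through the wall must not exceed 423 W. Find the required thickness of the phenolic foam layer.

L ≈ 11.8 mm

Series thermal resistances:
R_hardwood = L/(kA) = 0.07/(0.181×12.7) = 0.03045 K/W
Sum of the known resistances R_other = 0.03045 K/W
Required total resistance R_tot = ΔT/Q_allow = 29/423 = 0.06856 K/W
R_phenolic foam = R_tot − R_other = 0.03811 K/W
L = R·k·A = 0.03811×0.0244×12.7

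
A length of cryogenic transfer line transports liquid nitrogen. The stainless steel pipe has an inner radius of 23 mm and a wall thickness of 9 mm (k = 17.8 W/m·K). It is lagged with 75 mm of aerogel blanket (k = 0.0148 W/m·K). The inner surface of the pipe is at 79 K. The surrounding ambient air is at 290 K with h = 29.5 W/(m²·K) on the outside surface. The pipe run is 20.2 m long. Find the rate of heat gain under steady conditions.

Q ≈ 327 W

Radial resistances (cylindrical: R_cond = ln(r_o/r_i)/(2πkL), R_conv = 1/(h·2πrL)):
R_stainless steel pipe wall = ln(32/23)/(2π×17.8×20.2) = 1.462×10^-4 K/W
R_aerogel blanket = ln(107/32)/(2π×0.0148×20.2) = 0.6426 K/W
R_outer film = 1/(h_o·2πr_oL) = 1/(29.5×2π×0.107×20.2) = 0.002496 K/W
R_total = 0.6453 K/W
Q = ΔT/R_total = 211/0.6453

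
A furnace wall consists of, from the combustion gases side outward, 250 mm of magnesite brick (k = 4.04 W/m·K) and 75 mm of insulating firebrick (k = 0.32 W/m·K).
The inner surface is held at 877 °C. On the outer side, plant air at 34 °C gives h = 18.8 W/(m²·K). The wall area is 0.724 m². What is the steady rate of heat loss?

Treating each layer as a thermal resistance in series:
R_magnesite brick = L/(kA) = 0.25/(4.04×0.724) = 0.08547 K/W
R_insulating firebrick = L/(kA) = 0.075/(0.32×0.724) = 0.3237 K/W
R_outer film = 1/(h_o·A) = 1/(18.8×0.724) = 0.07347 K/W
R_total = 0.4827 K/W
Q = ΔT / R_total = 843 / 0.4827

Q ≈ 1750 W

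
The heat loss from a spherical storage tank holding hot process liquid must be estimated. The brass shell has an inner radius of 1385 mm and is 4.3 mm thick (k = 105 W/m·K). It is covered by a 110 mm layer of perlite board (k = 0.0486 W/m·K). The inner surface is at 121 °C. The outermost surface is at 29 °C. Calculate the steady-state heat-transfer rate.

Spherical conduction: R = (1/r_in − 1/r_out)/(4πk) per layer; series-sum.
R_brass shell = (1/1.385 − 1/1.3893)/(4π×105) = 1.694×10^-6 K/W
R_perlite board = (1/1.3893 − 1/1.4993)/(4π×0.0486) = 0.08647 K/W
R_total = 0.08647 K/W
Q = ΔT/R_total = 92/0.08647

Q ≈ 1060 W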